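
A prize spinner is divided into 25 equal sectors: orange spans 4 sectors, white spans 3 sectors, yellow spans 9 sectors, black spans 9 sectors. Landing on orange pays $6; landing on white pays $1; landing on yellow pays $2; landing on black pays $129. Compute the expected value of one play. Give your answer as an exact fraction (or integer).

1206/25 dollars

E[payout] = (4/25)·6 + (3/25)·1 + (9/25)·2 + (9/25)·129 = 1206/25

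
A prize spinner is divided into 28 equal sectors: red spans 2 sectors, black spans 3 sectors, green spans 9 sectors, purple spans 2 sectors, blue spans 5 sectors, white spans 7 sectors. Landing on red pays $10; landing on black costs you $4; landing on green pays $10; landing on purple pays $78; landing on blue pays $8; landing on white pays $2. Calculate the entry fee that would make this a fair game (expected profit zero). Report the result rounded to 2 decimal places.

E[payout] = (2/28)·10 + (3/28)·(-4) + (9/28)·10 + (2/28)·78 + (5/28)·8 + (7/28)·2 = 11
Fair fee = E[payout] = 11 ≈ $11.00

$11.00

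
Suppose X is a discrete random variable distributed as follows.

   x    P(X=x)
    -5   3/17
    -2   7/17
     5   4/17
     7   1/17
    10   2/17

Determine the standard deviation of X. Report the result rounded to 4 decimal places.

E[X] = 18/17, E[X²] = 452/17
Var(X) = E[X²] − (E[X])² = 452/17 − 324/289 = 7360/289
SD(X) = √(7360/289) ≈ 5.0465

5.0465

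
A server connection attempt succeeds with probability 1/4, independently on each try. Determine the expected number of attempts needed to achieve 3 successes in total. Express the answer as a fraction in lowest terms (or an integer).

12

By linearity (sum of 3 independent geometric waits), E[trials] = 3/p = 3/(1/4) = 12.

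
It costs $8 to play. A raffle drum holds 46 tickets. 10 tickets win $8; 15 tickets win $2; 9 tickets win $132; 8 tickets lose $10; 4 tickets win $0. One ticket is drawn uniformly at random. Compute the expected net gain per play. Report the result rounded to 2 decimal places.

$18.48

E[payout] = (10/46)·8 + (15/46)·2 + (9/46)·132 + (8/46)·(-10) + (4/46)·0 = 609/23
Expected profit = 609/23 − 8 = 425/23 ≈ $18.48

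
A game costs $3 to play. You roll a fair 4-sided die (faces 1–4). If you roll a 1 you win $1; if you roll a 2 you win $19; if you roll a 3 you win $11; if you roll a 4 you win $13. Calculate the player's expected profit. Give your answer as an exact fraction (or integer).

$8

E[payout] = (1/4)·1 + (1/4)·11 + (1/4)·13 + (1/4)·19 = 11
Expected profit = 11 − 3 = 8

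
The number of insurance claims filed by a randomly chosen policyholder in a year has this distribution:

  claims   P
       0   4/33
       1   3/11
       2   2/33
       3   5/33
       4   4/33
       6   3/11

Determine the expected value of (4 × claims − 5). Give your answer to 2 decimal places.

6.88

E[4x-5] = (4/33)·(-5) + (3/11)·(-1) + (2/33)·3 + (5/33)·7 + (4/33)·11 + (3/11)·19
     = 227/33 ≈ 6.88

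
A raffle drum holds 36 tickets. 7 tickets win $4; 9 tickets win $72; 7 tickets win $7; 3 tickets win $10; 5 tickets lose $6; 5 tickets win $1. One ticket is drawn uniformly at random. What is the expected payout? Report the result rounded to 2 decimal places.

E[payout] = (7/36)·4 + (9/36)·72 + (7/36)·7 + (3/36)·10 + (5/36)·(-6) + (5/36)·1 = 365/18
≈ $20.28

$20.28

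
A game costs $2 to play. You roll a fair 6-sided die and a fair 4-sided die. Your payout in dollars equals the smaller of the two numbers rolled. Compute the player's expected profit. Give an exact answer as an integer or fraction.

1/12 dollars

Distribution of the smaller of the two numbers rolled: 1 w.p. 3/8, 2 w.p. 7/24, 3 w.p. 5/24, 4 w.p. 1/8
E[payout] = (3/8)·1 + (7/24)·2 + (5/24)·3 + (1/8)·4 = 25/12
Expected profit = 25/12 − 2 = 1/12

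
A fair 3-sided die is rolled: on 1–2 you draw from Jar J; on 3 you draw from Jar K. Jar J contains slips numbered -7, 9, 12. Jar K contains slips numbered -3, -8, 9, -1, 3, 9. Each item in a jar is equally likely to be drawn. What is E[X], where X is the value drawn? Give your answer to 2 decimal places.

3.61

E[X | Jar J] = (-7 + 9 + 12)/3 = 14/3
E[X | Jar K] = (-3 − 8 + 9 − 1 + 3 + 9)/6 = 3/2
E[X] = (2/3)·14/3 + (1/3)·3/2 = 65/18 ≈ 3.61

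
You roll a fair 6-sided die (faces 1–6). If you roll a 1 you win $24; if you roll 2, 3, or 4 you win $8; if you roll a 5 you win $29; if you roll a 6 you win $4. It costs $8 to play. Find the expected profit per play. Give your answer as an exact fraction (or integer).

E[payout] = (1/6)·4 + (1/2)·8 + (1/6)·24 + (1/6)·29 = 27/2
Expected profit = 27/2 − 8 = 11/2

11/2 dollars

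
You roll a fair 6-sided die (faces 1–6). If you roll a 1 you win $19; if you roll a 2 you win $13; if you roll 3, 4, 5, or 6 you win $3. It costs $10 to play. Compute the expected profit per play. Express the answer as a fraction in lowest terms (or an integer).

E[payout] = (2/3)·3 + (1/6)·13 + (1/6)·19 = 22/3
Expected profit = 22/3 − 10 = -8/3

-8/3 dollars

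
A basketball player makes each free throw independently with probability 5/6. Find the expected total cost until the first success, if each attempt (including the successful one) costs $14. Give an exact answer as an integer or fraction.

84/5 dollars

E[#attempts] = 1/p = 6/5; E[cost] = 14·6/5 = 84/5.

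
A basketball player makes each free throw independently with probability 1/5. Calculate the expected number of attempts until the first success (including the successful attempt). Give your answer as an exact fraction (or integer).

For a geometric distribution, E[trials] = 1/p = 1/(1/5) = 5.

5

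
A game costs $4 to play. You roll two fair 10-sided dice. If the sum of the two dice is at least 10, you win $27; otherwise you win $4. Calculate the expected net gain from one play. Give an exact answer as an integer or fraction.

368/25 dollars

E[payout] = (9/25)·4 + (16/25)·27 = 468/25
Expected profit = 468/25 − 4 = 368/25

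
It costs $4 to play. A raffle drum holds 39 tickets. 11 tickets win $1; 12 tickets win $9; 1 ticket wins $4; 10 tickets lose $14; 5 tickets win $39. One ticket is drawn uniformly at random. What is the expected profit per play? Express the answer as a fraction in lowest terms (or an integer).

E[payout] = (11/39)·1 + (12/39)·9 + (1/39)·4 + (10/39)·(-14) + (5/39)·39 = 178/39
Expected profit = 178/39 − 4 = 22/39

22/39 dollars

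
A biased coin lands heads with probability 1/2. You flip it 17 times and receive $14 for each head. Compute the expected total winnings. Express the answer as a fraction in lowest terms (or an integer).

E[#heads] = 17·1/2 = 17/2 (linearity over flips).
E[winnings] = 14·17/2 = 119.

$119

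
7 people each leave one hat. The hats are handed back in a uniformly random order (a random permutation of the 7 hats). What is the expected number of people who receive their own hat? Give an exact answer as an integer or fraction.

1

Let Xᵢ = 1 if person i gets their own hat. For each i, P(Xᵢ=1) = 1/7.
By linearity of expectation, E[X₁+…+X_7] = 7·(1/7) = 1.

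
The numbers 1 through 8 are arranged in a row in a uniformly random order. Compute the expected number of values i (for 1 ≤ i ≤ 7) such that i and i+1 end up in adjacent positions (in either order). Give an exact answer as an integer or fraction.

7/4

For each i ∈ {1,…,7}, let Xᵢ = 1 if i and i+1 are adjacent. P(Xᵢ=1) = 2·(8−1)!/8! = 2/8.
By linearity, E[ΣXᵢ] = (7)·(2/8) = 7/4.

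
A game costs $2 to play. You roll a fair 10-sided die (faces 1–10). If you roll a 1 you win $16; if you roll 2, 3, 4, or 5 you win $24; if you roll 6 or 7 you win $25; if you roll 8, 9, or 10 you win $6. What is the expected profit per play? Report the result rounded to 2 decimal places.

E[payout] = (3/10)·6 + (1/10)·16 + (2/5)·24 + (1/5)·25 = 18
Expected profit = 18 − 2 = 16 ≈ $16.00

$16.00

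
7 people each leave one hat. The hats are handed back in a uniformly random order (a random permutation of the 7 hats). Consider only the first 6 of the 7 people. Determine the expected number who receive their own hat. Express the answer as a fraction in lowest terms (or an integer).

Let Xᵢ = 1 if person i gets their own hat. For each i, P(Xᵢ=1) = 1/7.
By linearity of expectation, E[X₁+…+X_6] = 6·(1/7) = 6/7.

6/7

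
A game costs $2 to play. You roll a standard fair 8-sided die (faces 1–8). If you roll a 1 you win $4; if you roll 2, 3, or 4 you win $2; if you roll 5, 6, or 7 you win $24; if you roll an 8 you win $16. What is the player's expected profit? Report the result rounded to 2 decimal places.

$10.25

E[payout] = (3/8)·2 + (1/8)·4 + (1/8)·16 + (3/8)·24 = 49/4
Expected profit = 49/4 − 2 = 41/4 ≈ $10.25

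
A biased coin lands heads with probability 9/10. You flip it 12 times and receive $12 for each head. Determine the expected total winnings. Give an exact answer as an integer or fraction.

648/5 dollars

E[#heads] = 12·9/10 = 54/5 (linearity over flips).
E[winnings] = 12·54/5 = 648/5.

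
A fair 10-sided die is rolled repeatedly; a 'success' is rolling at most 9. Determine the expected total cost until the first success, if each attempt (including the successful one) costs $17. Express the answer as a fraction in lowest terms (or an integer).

E[#attempts] = 1/p = 10/9; E[cost] = 17·10/9 = 170/9.

170/9 dollars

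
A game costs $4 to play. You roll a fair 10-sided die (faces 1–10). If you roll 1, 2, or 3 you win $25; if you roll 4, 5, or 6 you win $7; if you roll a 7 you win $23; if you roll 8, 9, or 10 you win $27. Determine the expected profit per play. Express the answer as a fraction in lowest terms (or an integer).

E[payout] = (3/10)·7 + (1/10)·23 + (3/10)·25 + (3/10)·27 = 20
Expected profit = 20 − 4 = 16

$16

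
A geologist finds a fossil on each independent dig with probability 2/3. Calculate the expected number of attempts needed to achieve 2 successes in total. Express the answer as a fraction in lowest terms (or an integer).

By linearity (sum of 2 independent geometric waits), E[trials] = 2/p = 2/(2/3) = 3.

3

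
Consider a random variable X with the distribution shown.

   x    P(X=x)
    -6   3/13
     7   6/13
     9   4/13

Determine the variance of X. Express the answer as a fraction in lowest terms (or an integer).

5838/169

E[X] = (3/13)·(-6) + (6/13)·7 + (4/13)·9 = 60/13
E[X²] = (3/13)·36 + (6/13)·49 + (4/13)·81 = 726/13
Var(X) = 726/13 − (60/13)² = 5838/169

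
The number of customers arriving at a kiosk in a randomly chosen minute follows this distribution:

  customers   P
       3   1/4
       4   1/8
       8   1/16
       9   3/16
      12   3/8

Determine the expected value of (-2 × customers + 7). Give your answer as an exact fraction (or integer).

-71/8

E[-2x+7] = (1/4)·1 + (1/8)·(-1) + (1/16)·(-9) + (3/16)·(-11) + (3/8)·(-17)
     = -71/8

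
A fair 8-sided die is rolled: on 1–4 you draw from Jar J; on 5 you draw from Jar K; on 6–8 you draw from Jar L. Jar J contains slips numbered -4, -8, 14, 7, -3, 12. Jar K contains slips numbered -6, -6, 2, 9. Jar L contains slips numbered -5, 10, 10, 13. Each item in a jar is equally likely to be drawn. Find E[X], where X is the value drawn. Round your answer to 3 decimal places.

4.094

E[X | Jar J] = (-4 − 8 + 14 + 7 − 3 + 12)/6 = 3
E[X | Jar K] = (-6 − 6 + 2 + 9)/4 = -1/4
E[X | Jar L] = (-5 + 10 + 10 + 13)/4 = 7
E[X] = (1/2)·3 + (1/8)·(-1/4) + (3/8)·7 = 131/32 ≈ 4.094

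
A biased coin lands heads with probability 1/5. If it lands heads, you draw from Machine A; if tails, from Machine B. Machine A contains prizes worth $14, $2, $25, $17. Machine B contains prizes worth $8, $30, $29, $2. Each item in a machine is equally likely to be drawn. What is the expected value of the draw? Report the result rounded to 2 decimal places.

E[X | Machine A] = (14 + 2 + 25 + 17)/4 = 29/2
E[X | Machine B] = (8 + 30 + 29 + 2)/4 = 69/4
E[X] = (1/5)·29/2 + (4/5)·69/4 = 167/10 ≈ 16.70

$16.70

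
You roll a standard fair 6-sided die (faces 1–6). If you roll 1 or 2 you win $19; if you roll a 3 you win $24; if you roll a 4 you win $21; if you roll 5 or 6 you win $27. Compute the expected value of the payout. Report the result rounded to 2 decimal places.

$22.83

E[payout] = (1/3)·19 + (1/6)·21 + (1/6)·24 + (1/3)·27 = 137/6
≈ $22.83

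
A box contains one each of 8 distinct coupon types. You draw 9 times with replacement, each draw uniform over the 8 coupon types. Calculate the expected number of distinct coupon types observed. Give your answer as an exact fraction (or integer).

Let Xⱼ=1 if type j appears at least once. P(Xⱼ=1) = 1 − ((8−1)/8)^9 = 93864121/134217728.
E[#distinct] = 8·93864121/134217728 = 93864121/16777216.

93864121/16777216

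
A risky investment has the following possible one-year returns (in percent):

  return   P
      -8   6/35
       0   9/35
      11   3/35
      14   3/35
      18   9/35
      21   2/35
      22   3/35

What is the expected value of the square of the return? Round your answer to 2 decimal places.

188.14

E[X²] = (6/35)·64 + (9/35)·0 + (3/35)·121 + (3/35)·196 + (9/35)·324 + (2/35)·441 + (3/35)·484
     = 1317/7 ≈ 188.14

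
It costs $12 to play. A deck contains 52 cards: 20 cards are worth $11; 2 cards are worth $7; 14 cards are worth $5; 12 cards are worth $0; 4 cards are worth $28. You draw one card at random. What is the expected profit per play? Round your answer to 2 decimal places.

-$4.00

E[payout] = (20/52)·11 + (2/52)·7 + (14/52)·5 + (12/52)·0 + (4/52)·28 = 8
Expected profit = 8 − 12 = -4 ≈ -$4.00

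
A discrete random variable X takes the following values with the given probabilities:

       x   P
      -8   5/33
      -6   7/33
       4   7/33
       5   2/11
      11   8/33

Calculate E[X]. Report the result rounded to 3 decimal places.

E[X] = (5/33)·(-8) + (7/33)·(-6) + (7/33)·4 + (2/11)·5 + (8/33)·11
     = 64/33 ≈ 1.939

1.939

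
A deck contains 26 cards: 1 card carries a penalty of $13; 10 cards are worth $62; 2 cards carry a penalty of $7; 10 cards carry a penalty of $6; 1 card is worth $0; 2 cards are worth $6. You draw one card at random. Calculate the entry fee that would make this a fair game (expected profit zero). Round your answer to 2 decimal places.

E[payout] = (1/26)·(-13) + (10/26)·62 + (2/26)·(-7) + (10/26)·(-6) + (1/26)·0 + (2/26)·6 = 545/26
Fair fee = E[payout] = 545/26 ≈ $20.96

$20.96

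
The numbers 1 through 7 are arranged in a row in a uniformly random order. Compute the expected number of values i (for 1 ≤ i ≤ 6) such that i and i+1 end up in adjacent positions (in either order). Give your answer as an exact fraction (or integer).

For each i ∈ {1,…,6}, let Xᵢ = 1 if i and i+1 are adjacent. P(Xᵢ=1) = 2·(7−1)!/7! = 2/7.
By linearity, E[ΣXᵢ] = (6)·(2/7) = 12/7.

12/7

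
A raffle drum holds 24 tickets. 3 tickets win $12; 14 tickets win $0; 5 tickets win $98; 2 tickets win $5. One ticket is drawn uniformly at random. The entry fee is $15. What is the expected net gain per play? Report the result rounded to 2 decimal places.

E[payout] = (3/24)·12 + (14/24)·0 + (5/24)·98 + (2/24)·5 = 67/3
Expected profit = 67/3 − 15 = 22/3 ≈ $7.33

$7.33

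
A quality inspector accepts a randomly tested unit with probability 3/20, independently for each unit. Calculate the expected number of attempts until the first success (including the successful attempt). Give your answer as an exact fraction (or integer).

20/3

For a geometric distribution, E[trials] = 1/p = 1/(3/20) = 20/3.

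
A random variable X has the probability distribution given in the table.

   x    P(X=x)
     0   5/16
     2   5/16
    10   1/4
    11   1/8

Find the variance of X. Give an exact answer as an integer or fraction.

E[X] = (5/16)·0 + (5/16)·2 + (1/4)·10 + (1/8)·11 = 9/2
E[X²] = (5/16)·0 + (5/16)·4 + (1/4)·100 + (1/8)·121 = 331/8
Var(X) = 331/8 − (9/2)² = 169/8

169/8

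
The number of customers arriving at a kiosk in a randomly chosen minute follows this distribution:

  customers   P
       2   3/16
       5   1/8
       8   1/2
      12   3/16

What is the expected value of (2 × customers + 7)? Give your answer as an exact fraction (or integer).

E[2x+7] = (3/16)·11 + (1/8)·17 + (1/2)·23 + (3/16)·31
     = 43/2

43/2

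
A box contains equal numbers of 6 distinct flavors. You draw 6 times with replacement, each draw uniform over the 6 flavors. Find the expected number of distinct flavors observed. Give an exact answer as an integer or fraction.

31031/7776

Let Xⱼ=1 if type j appears at least once. P(Xⱼ=1) = 1 − ((6−1)/6)^6 = 31031/46656.
E[#distinct] = 6·31031/46656 = 31031/7776.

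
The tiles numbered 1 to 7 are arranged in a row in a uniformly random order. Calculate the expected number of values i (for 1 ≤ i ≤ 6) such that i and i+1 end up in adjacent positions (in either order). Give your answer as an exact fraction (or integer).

For each i ∈ {1,…,6}, let Xᵢ = 1 if i and i+1 are adjacent. P(Xᵢ=1) = 2·(7−1)!/7! = 2/7.
By linearity, E[ΣXᵢ] = (6)·(2/7) = 12/7.

12/7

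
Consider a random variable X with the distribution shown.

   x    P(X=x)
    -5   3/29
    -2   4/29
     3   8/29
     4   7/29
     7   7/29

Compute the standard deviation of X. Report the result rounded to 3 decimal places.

3.752

E[X] = 78/29, E[X²] = 618/29
Var(X) = E[X²] − (E[X])² = 618/29 − 6084/841 = 11838/841
SD(X) = √(11838/841) ≈ 3.752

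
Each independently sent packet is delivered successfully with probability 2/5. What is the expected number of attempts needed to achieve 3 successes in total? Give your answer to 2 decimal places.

7.50

By linearity (sum of 3 independent geometric waits), E[trials] = 3/p = 3/(2/5) = 15/2.
≈ 7.50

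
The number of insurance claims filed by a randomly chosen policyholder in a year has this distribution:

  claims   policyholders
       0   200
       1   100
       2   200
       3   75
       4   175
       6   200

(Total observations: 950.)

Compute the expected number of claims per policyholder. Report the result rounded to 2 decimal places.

2.76

Total = 950, so P(claims=0) = 200/950, etc.
E[X] = (4/19)·0 + (2/19)·1 + (4/19)·2 + (3/38)·3 + (7/38)·4 + (4/19)·6
     = 105/38 ≈ 2.76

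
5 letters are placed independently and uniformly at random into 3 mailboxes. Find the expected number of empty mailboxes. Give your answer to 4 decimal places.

0.3951

Let Xⱼ=1 if mailbox j is empty. P(Xⱼ=1) = ((3-1)/3)^5 = 32/243.
By linearity, E[#empty] = 3·32/243 = 32/81.
≈ 0.3951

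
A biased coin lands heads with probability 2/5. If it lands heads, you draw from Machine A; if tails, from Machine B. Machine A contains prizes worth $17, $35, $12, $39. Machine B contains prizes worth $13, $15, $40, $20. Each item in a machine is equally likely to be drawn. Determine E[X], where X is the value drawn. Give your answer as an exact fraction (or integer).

47/2 dollars

E[X | Machine A] = (17 + 35 + 12 + 39)/4 = 103/4
E[X | Machine B] = (13 + 15 + 40 + 20)/4 = 22
E[X] = (2/5)·103/4 + (3/5)·22 = 47/2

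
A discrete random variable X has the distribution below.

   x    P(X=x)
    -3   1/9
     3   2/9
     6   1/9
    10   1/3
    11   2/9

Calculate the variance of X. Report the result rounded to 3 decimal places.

E[X] = (1/9)·(-3) + (2/9)·3 + (1/9)·6 + (1/3)·10 + (2/9)·11 = 61/9
E[X²] = (1/9)·9 + (2/9)·9 + (1/9)·36 + (1/3)·100 + (2/9)·121 = 605/9
Var(X) = 605/9 − (61/9)² = 1724/81 ≈ 21.284

21.284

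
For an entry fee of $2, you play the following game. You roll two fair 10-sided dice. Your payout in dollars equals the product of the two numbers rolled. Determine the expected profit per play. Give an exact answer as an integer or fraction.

Distribution of the product of the two numbers rolled: 1 w.p. 1/100, 2 w.p. 1/50, 3 w.p. 1/50, 4 w.p. 3/100, 5 w.p. 1/50, 6 w.p. 1/25, …
E[payout] = (1/100)·1 + (1/50)·2 + (1/50)·3 + (3/100)·4 + (1/50)·5 + (1/25)·6 + (1/50)·7 + (1/25)·8 + (3/100)·9 + (1/25)·10 + (1/25)·12 + (1/50)·14 + (1/50)·15 + (3/100)·16 + (1/25)·18 + (1/25)·20 + (1/50)·21 + (1/25)·24 + (1/100)·25 + (1/50)·27 + (1/50)·28 + (1/25)·30 + (1/50)·32 + (1/50)·35 + (3/100)·36 + (1/25)·40 + (1/50)·42 + (1/50)·45 + (1/50)·48 + (1/100)·49 + (1/50)·50 + (1/50)·54 + (1/50)·56 + (1/50)·60 + (1/50)·63 + (1/100)·64 + (1/50)·70 + (1/50)·72 + (1/50)·80 + (1/100)·81 + (1/50)·90 + (1/100)·100 = 121/4
Expected profit = 121/4 − 2 = 113/4

113/4 dollars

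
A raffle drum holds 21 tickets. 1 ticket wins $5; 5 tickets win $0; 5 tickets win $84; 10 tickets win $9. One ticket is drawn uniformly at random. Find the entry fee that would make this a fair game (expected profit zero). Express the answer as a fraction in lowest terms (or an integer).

E[payout] = (1/21)·5 + (5/21)·0 + (5/21)·84 + (10/21)·9 = 515/21
Fair fee = E[payout] = 515/21

515/21 dollars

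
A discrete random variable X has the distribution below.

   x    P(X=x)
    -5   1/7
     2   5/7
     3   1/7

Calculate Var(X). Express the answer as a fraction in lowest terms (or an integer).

E[X] = (1/7)·(-5) + (5/7)·2 + (1/7)·3 = 8/7
E[X²] = (1/7)·25 + (5/7)·4 + (1/7)·9 = 54/7
Var(X) = 54/7 − (8/7)² = 314/49

314/49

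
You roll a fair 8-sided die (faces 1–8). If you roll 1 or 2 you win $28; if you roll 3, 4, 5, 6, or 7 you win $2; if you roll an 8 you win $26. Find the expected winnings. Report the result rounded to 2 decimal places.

$11.50

E[payout] = (5/8)·2 + (1/8)·26 + (1/4)·28 = 23/2
≈ $11.50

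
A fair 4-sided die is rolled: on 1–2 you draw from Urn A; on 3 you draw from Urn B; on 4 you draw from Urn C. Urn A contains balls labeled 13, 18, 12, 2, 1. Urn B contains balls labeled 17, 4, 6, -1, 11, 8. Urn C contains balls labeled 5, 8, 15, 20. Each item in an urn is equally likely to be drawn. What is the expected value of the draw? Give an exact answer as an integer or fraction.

379/40

E[X | Urn A] = (13 + 18 + 12 + 2 + 1)/5 = 46/5
E[X | Urn B] = (17 + 4 + 6 − 1 + 11 + 8)/6 = 15/2
E[X | Urn C] = (5 + 8 + 15 + 20)/4 = 12
E[X] = (1/2)·46/5 + (1/4)·15/2 + (1/4)·12 = 379/40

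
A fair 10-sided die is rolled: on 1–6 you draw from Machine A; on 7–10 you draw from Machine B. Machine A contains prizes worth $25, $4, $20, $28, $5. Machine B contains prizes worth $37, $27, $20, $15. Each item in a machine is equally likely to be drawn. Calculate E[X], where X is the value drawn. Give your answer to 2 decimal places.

$19.74

E[X | Machine A] = (25 + 4 + 20 + 28 + 5)/5 = 82/5
E[X | Machine B] = (37 + 27 + 20 + 15)/4 = 99/4
E[X] = (3/5)·82/5 + (2/5)·99/4 = 987/50 ≈ 19.74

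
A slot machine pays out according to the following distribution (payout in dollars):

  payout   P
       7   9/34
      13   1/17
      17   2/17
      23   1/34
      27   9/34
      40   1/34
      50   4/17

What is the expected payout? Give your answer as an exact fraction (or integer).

863/34 dollars

E[X] = (9/34)·7 + (1/17)·13 + (2/17)·17 + (1/34)·23 + (9/34)·27 + (1/34)·40 + (4/17)·50
     = 863/34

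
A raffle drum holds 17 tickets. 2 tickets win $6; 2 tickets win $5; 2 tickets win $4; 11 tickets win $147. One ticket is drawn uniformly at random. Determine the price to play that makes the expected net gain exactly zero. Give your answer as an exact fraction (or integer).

E[payout] = (2/17)·6 + (2/17)·5 + (2/17)·4 + (11/17)·147 = 1647/17
Fair fee = E[payout] = 1647/17

1647/17 dollars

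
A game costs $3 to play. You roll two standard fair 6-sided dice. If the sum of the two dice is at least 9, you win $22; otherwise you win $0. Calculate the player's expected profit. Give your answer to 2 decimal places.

$3.11

E[payout] = (13/18)·0 + (5/18)·22 = 55/9
Expected profit = 55/9 − 3 = 28/9 ≈ $3.11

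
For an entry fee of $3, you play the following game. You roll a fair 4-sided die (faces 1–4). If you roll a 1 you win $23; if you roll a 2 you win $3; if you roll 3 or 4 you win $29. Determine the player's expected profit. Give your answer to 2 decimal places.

E[payout] = (1/4)·3 + (1/4)·23 + (1/2)·29 = 21
Expected profit = 21 − 3 = 18 ≈ $18.00

$18.00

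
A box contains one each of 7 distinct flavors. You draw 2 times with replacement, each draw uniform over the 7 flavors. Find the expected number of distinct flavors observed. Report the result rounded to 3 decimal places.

Let Xⱼ=1 if type j appears at least once. P(Xⱼ=1) = 1 − ((7−1)/7)^2 = 13/49.
E[#distinct] = 7·13/49 = 13/7.
≈ 1.857

1.857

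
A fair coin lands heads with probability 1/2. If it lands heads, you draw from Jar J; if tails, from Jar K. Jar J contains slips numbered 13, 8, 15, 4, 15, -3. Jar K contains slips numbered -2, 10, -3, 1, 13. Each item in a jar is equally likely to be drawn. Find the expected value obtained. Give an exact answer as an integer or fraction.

187/30

E[X | Jar J] = (13 + 8 + 15 + 4 + 15 − 3)/6 = 26/3
E[X | Jar K] = (-2 + 10 − 3 + 1 + 13)/5 = 19/5
E[X] = (1/2)·26/3 + (1/2)·19/5 = 187/30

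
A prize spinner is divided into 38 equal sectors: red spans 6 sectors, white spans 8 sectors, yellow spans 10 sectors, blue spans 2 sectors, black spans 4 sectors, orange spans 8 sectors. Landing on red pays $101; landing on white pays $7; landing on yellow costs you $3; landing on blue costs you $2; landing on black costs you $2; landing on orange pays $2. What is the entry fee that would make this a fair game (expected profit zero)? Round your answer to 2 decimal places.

$16.74

E[payout] = (6/38)·101 + (8/38)·7 + (10/38)·(-3) + (2/38)·(-2) + (4/38)·(-2) + (8/38)·2 = 318/19
Fair fee = E[payout] = 318/19 ≈ $16.74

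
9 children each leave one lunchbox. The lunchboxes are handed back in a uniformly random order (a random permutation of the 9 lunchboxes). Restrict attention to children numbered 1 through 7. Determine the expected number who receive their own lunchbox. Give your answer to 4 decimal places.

Let Xᵢ = 1 if person i gets their own lunchbox. For each i, P(Xᵢ=1) = 1/9.
By linearity of expectation, E[X₁+…+X_7] = 7·(1/9) = 7/9.
≈ 0.7778

0.7778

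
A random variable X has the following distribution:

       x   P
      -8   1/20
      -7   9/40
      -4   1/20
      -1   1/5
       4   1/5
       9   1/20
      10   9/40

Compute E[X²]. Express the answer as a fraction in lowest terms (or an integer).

1799/40

E[X²] = (1/20)·64 + (9/40)·49 + (1/20)·16 + (1/5)·1 + (1/5)·16 + (1/20)·81 + (9/40)·100
     = 1799/40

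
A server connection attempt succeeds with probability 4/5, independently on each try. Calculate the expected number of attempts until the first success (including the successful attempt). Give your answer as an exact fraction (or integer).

For a geometric distribution, E[trials] = 1/p = 1/(4/5) = 5/4.

5/4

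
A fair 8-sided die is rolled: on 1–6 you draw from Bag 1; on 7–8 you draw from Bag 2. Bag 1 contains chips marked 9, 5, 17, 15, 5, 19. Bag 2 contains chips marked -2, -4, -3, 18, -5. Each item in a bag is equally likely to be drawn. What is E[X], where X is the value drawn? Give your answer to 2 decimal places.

8.95

E[X | Bag 1] = (9 + 5 + 17 + 15 + 5 + 19)/6 = 35/3
E[X | Bag 2] = (-2 − 4 − 3 + 18 − 5)/5 = 4/5
E[X] = (3/4)·35/3 + (1/4)·4/5 = 179/20 ≈ 8.95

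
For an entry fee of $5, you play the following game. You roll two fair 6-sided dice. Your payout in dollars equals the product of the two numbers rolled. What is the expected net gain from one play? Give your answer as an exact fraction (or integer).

Distribution of the product of the two numbers rolled: 1 w.p. 1/36, 2 w.p. 1/18, 3 w.p. 1/18, 4 w.p. 1/12, 5 w.p. 1/18, 6 w.p. 1/9, …
E[payout] = (1/36)·1 + (1/18)·2 + (1/18)·3 + (1/12)·4 + (1/18)·5 + (1/9)·6 + (1/18)·8 + (1/36)·9 + (1/18)·10 + (1/9)·12 + (1/18)·15 + (1/36)·16 + (1/18)·18 + (1/18)·20 + (1/18)·24 + (1/36)·25 + (1/18)·30 + (1/36)·36 = 49/4
Expected profit = 49/4 − 5 = 29/4

29/4 dollars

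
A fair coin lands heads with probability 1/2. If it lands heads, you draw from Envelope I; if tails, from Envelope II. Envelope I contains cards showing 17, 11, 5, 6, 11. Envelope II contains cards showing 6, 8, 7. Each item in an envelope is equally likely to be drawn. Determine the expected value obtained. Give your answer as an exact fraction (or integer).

17/2

E[X | Envelope I] = (17 + 11 + 5 + 6 + 11)/5 = 10
E[X | Envelope II] = (6 + 8 + 7)/3 = 7
E[X] = (1/2)·10 + (1/2)·7 = 17/2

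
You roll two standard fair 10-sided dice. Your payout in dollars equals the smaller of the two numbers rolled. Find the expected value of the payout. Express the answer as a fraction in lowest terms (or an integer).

Distribution of the smaller of the two numbers rolled: 1 w.p. 19/100, 2 w.p. 17/100, 3 w.p. 3/20, 4 w.p. 13/100, 5 w.p. 11/100, 6 w.p. 9/100, …
E[payout] = (19/100)·1 + (17/100)·2 + (3/20)·3 + (13/100)·4 + (11/100)·5 + (9/100)·6 + (7/100)·7 + (1/20)·8 + (3/100)·9 + (1/100)·10 = 77/20

77/20 dollars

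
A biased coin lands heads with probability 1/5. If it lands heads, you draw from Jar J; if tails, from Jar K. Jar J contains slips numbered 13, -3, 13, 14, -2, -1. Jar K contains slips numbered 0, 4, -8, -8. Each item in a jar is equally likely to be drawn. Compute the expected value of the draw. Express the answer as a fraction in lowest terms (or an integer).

E[X | Jar J] = (13 − 3 + 13 + 14 − 2 − 1)/6 = 17/3
E[X | Jar K] = (0 + 4 − 8 − 8)/4 = -3
E[X] = (1/5)·17/3 + (4/5)·(-3) = -19/15

-19/15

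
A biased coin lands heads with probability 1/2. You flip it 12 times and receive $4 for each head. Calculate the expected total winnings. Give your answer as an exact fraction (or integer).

$24

E[#heads] = 12·1/2 = 6 (linearity over flips).
E[winnings] = 4·6 = 24.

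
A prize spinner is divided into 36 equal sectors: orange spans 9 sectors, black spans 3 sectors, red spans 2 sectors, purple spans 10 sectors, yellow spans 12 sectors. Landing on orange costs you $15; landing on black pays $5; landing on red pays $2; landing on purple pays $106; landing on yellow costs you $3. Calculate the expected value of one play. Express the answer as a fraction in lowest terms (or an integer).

E[payout] = (9/36)·(-15) + (3/36)·5 + (2/36)·2 + (10/36)·106 + (12/36)·(-3) = 227/9

227/9 dollars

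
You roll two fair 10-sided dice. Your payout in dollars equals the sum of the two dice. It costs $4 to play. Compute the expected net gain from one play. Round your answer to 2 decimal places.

Distribution of the sum of the two dice: 2 w.p. 1/100, 3 w.p. 1/50, 4 w.p. 3/100, 5 w.p. 1/25, 6 w.p. 1/20, 7 w.p. 3/50, …
E[payout] = (1/100)·2 + (1/50)·3 + (3/100)·4 + (1/25)·5 + (1/20)·6 + (3/50)·7 + (7/100)·8 + (2/25)·9 + (9/100)·10 + (1/10)·11 + (9/100)·12 + (2/25)·13 + (7/100)·14 + (3/50)·15 + (1/20)·16 + (1/25)·17 + (3/100)·18 + (1/50)·19 + (1/100)·20 = 11
Expected profit = 11 − 4 = 7 ≈ $7.00

$7.00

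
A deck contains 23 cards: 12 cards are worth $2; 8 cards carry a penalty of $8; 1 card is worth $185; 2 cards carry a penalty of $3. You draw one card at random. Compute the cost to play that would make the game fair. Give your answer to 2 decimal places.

$6.04

E[payout] = (12/23)·2 + (8/23)·(-8) + (1/23)·185 + (2/23)·(-3) = 139/23
Fair fee = E[payout] = 139/23 ≈ $6.04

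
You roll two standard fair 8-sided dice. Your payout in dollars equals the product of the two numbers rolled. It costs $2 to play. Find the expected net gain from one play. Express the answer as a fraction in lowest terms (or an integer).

73/4 dollars

Distribution of the product of the two numbers rolled: 1 w.p. 1/64, 2 w.p. 1/32, 3 w.p. 1/32, 4 w.p. 3/64, 5 w.p. 1/32, 6 w.p. 1/16, …
E[payout] = (1/64)·1 + (1/32)·2 + (1/32)·3 + (3/64)·4 + (1/32)·5 + (1/16)·6 + (1/32)·7 + (1/16)·8 + (1/64)·9 + (1/32)·10 + (1/16)·12 + (1/32)·14 + (1/32)·15 + (3/64)·16 + (1/32)·18 + (1/32)·20 + (1/32)·21 + (1/16)·24 + (1/64)·25 + (1/32)·28 + (1/32)·30 + (1/32)·32 + (1/32)·35 + (1/64)·36 + (1/32)·40 + (1/32)·42 + (1/32)·48 + (1/64)·49 + (1/32)·56 + (1/64)·64 = 81/4
Expected profit = 81/4 − 2 = 73/4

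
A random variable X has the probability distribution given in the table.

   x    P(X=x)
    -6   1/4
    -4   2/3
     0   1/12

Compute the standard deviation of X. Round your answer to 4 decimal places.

1.5184

E[X] = -25/6, E[X²] = 59/3
Var(X) = E[X²] − (E[X])² = 59/3 − 625/36 = 83/36
SD(X) = √(83/36) ≈ 1.5184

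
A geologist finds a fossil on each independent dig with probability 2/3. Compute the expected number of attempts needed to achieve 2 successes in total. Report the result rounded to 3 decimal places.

3.000

By linearity (sum of 2 independent geometric waits), E[trials] = 2/p = 2/(2/3) = 3.
≈ 3.000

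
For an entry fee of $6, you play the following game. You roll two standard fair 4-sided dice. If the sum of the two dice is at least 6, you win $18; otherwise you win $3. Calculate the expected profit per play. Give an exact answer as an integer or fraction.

E[payout] = (5/8)·3 + (3/8)·18 = 69/8
Expected profit = 69/8 − 6 = 21/8

21/8 dollars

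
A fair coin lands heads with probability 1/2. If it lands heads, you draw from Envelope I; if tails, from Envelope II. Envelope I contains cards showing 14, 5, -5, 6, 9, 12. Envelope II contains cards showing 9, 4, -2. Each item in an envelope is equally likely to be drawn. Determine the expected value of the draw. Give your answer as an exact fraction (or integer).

E[X | Envelope I] = (14 + 5 − 5 + 6 + 9 + 12)/6 = 41/6
E[X | Envelope II] = (9 + 4 − 2)/3 = 11/3
E[X] = (1/2)·41/6 + (1/2)·11/3 = 21/4

21/4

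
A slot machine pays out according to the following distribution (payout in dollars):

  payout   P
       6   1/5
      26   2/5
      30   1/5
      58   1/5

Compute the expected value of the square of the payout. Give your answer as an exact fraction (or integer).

5652/5

E[X²] = (1/5)·36 + (2/5)·676 + (1/5)·900 + (1/5)·3364
     = 5652/5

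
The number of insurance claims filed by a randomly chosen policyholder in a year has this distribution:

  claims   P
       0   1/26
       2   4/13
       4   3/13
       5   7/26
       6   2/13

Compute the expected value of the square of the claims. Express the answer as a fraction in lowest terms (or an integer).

447/26

E[X²] = (1/26)·0 + (4/13)·4 + (3/13)·16 + (7/26)·25 + (2/13)·36
     = 447/26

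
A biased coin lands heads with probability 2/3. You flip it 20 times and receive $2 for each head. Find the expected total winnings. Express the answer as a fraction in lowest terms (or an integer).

E[#heads] = 20·2/3 = 40/3 (linearity over flips).
E[winnings] = 2·40/3 = 80/3.

80/3 dollars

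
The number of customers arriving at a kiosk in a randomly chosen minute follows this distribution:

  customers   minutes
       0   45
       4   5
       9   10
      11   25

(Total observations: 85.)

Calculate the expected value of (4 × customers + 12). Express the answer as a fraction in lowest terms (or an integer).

512/17

Total = 85, so P(customers=0) = 45/85, etc.
E[4x+12] = (9/17)·12 + (1/17)·28 + (2/17)·48 + (5/17)·56
     = 512/17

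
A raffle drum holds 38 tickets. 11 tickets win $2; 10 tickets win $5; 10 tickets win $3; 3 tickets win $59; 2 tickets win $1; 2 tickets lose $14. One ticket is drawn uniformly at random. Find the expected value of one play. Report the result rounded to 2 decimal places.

$6.66

E[payout] = (11/38)·2 + (10/38)·5 + (10/38)·3 + (3/38)·59 + (2/38)·1 + (2/38)·(-14) = 253/38
≈ $6.66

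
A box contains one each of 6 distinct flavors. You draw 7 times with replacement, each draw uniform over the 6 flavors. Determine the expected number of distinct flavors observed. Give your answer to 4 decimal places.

4.3255

Let Xⱼ=1 if type j appears at least once. P(Xⱼ=1) = 1 − ((6−1)/6)^7 = 201811/279936.
E[#distinct] = 6·201811/279936 = 201811/46656.
≈ 4.3255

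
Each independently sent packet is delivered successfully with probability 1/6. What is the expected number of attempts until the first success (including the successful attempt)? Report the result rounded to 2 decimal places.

For a geometric distribution, E[trials] = 1/p = 1/(1/6) = 6.
≈ 6.00

6.00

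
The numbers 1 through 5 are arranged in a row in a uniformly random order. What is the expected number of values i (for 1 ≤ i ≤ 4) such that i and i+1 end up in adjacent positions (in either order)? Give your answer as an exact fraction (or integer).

For each i ∈ {1,…,4}, let Xᵢ = 1 if i and i+1 are adjacent. P(Xᵢ=1) = 2·(5−1)!/5! = 2/5.
By linearity, E[ΣXᵢ] = (4)·(2/5) = 8/5.

8/5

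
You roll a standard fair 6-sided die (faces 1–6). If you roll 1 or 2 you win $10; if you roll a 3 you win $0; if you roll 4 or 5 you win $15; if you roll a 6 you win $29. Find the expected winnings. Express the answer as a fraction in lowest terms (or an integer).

79/6 dollars

E[payout] = (1/6)·0 + (1/3)·10 + (1/3)·15 + (1/6)·29 = 79/6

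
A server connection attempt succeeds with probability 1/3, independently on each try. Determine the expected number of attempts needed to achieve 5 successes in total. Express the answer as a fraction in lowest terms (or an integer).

By linearity (sum of 5 independent geometric waits), E[trials] = 5/p = 5/(1/3) = 15.

15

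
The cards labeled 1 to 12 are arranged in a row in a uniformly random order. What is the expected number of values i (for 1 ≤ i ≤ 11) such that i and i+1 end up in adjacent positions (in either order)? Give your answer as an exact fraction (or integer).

For each i ∈ {1,…,11}, let Xᵢ = 1 if i and i+1 are adjacent. P(Xᵢ=1) = 2·(12−1)!/12! = 2/12.
By linearity, E[ΣXᵢ] = (11)·(2/12) = 11/6.

11/6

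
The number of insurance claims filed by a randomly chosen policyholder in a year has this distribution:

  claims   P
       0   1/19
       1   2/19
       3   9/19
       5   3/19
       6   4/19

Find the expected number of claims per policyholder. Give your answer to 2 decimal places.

3.58

E[X] = (1/19)·0 + (2/19)·1 + (9/19)·3 + (3/19)·5 + (4/19)·6
     = 68/19 ≈ 3.58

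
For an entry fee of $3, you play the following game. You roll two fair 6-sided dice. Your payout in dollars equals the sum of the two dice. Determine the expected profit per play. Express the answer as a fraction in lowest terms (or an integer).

Distribution of the sum of the two dice: 2 w.p. 1/36, 3 w.p. 1/18, 4 w.p. 1/12, 5 w.p. 1/9, 6 w.p. 5/36, 7 w.p. 1/6, …
E[payout] = (1/36)·2 + (1/18)·3 + (1/12)·4 + (1/9)·5 + (5/36)·6 + (1/6)·7 + (5/36)·8 + (1/9)·9 + (1/12)·10 + (1/18)·11 + (1/36)·12 = 7
Expected profit = 7 − 3 = 4

$4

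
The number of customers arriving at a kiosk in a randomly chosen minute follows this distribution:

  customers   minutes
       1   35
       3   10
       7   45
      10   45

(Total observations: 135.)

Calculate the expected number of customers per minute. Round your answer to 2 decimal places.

6.15

Total = 135, so P(customers=1) = 35/135, etc.
E[X] = (7/27)·1 + (2/27)·3 + (1/3)·7 + (1/3)·10
     = 166/27 ≈ 6.15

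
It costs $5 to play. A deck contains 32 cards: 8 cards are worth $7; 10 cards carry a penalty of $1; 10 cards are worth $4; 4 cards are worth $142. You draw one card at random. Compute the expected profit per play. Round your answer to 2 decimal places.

$15.44

E[payout] = (8/32)·7 + (10/32)·(-1) + (10/32)·4 + (4/32)·142 = 327/16
Expected profit = 327/16 − 5 = 247/16 ≈ $15.44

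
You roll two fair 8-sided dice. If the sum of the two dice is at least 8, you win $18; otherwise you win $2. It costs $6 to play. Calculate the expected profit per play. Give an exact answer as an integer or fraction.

27/4 dollars

E[payout] = (21/64)·2 + (43/64)·18 = 51/4
Expected profit = 51/4 − 6 = 27/4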